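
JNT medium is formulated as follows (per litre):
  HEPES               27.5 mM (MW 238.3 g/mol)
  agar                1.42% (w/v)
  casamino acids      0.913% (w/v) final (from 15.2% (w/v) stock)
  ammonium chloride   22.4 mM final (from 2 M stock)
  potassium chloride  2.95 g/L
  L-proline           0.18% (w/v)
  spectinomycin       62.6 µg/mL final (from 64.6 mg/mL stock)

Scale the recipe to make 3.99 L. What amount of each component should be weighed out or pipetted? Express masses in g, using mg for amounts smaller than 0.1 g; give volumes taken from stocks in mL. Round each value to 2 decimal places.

Scale factor relative to 1 L: 3.99.
HEPES: 27.5 mmol/L × 238.3 g/mol × 3.99 L ÷ 1000 = 26.15 g
agar: 1.42% w/v = 14.2 g/L → 14.2 × 3.99 L = 56.66 g
casamino acids: V = C2·V2/C1 = 0.913% ÷ 15.2% × 3990 mL = 239.66 mL
ammonium chloride: V = C2·V2/C1 = 22.4 mM × 3990 mL ÷ 2000 mM = 44.69 mL
potassium chloride: 2.95 g/L × 3.99 L = 11.77 g
L-proline: 0.18% w/v = 1.8 g/L → 1.8 × 3.99 L = 7.18 g
spectinomycin: C1V1 = C2V2 → 62.6 µg/mL × 3990 mL ÷ 64600 µg/mL = 3.87 mL

HEPES 26.15 g; agar 56.66 g; casamino acids 239.66 mL; ammonium chloride 44.69 mL; potassium chloride 11.77 g; L-proline 7.18 g; spectinomycin 3.87 mL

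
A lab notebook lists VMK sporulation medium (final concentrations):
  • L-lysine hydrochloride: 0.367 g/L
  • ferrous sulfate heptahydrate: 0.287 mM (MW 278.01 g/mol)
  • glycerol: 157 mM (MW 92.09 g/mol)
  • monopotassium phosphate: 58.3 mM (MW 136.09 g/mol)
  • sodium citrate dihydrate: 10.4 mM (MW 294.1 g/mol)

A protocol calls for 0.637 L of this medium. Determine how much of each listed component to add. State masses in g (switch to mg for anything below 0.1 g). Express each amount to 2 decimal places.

Scale factor relative to 1 L: 0.637.
L-lysine hydrochloride: 0.367 g/L × 0.637 L = 0.23 g
ferrous sulfate heptahydrate: 0.287 mmol/L × 278.01 mg/mmol × 0.637 L = 50.83 mg
glycerol: 157 mmol/L × 92.09 g/mol × 0.637 L ÷ 1000 = 9.21 g
monopotassium phosphate: 58.3 mmol/L × 136.09 g/mol × 0.637 L ÷ 1000 = 5.05 g
sodium citrate dihydrate: 10.4 mmol/L × 294.1 g/mol × 0.637 L ÷ 1000 = 1.95 g

L-lysine hydrochloride 0.23 g; ferrous sulfate heptahydrate 50.83 mg; glycerol 9.21 g; monopotassium phosphate 5.05 g; sodium citrate dihydrate 1.95 g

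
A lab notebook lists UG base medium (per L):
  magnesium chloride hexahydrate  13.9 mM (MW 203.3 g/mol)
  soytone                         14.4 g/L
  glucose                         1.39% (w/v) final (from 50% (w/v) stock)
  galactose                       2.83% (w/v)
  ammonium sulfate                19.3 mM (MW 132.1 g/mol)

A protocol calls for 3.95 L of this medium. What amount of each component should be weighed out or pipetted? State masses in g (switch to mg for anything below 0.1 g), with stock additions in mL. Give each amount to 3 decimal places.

Scale factor relative to 1 L: 3.95.
magnesium chloride hexahydrate: 13.9 mmol/L × 203.3 g/mol × 3.95 L ÷ 1000 = 11.162 g
soytone: 14.4 g/L × 3.95 L = 56.880 g
glucose: V = C2·V2/C1 = 1.39% ÷ 50% × 3950 mL = 109.810 mL
galactose: 2.83 g per 100 mL × 3950 mL ÷ 100 = 111.785 g
ammonium sulfate: 19.3 mmol/L × 132.1 g/mol × 3.95 L ÷ 1000 = 10.071 g

magnesium chloride hexahydrate 11.162 g; soytone 56.880 g; glucose 109.810 mL; galactose 111.785 g; ammonium sulfate 10.071 g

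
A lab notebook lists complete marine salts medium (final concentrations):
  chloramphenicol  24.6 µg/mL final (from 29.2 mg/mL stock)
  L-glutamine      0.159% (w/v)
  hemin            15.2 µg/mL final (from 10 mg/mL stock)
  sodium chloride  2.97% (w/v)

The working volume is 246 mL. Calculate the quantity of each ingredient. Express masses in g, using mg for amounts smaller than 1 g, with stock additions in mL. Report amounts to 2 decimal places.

chloramphenicol 0.21 mL; L-glutamine 391.14 mg; hemin 0.37 mL; sodium chloride 7.31 g

Target volume = 246 mL = 0.246 L.
chloramphenicol: V = C2·V2/C1 = 24.6 µg/mL × 246 mL ÷ 29200 µg/mL = 0.21 mL
L-glutamine: 0.159 g per 100 mL × 246 mL ÷ 100 = 0.39114 g = 391.14 mg
hemin: C1V1 = C2V2 → 15.2 µg/mL × 246 mL ÷ 10000 µg/mL = 0.37 mL
sodium chloride: 2.97 g per 100 mL × 246 mL ÷ 100 = 7.31 g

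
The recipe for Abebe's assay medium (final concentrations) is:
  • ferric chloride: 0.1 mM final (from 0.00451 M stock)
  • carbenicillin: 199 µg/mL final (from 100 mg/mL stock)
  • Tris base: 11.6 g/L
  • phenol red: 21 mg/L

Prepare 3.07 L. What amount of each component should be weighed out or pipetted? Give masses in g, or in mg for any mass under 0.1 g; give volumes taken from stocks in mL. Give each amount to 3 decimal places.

Scale factor relative to 1 L: 3.07.
ferric chloride: C1V1 = C2V2 → 0.1 mM × 3070 mL ÷ 4.51 mM = 68.071 mL
carbenicillin: dilute stock: 199 µg/mL × 3070 mL ÷ 100000 µg/mL = 6.109 mL
Tris base: 11.6 g/L × 3.07 L = 35.612 g
phenol red: 21 mg/L × 3.07 L = 64.470 mg

ferric chloride 68.071 mL; carbenicillin 6.109 mL; Tris base 35.612 g; phenol red 64.470 mg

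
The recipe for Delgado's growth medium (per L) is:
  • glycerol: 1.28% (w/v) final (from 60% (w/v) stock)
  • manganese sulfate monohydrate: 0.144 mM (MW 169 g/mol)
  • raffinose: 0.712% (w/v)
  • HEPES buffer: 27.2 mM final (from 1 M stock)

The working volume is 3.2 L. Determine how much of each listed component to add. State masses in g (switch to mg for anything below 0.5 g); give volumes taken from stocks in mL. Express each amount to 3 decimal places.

glycerol 68.267 mL; manganese sulfate monohydrate 77.875 mg; raffinose 22.784 g; HEPES buffer 87.040 mL

Scale factor relative to 1 L: 3.2.
glycerol: V = C2·V2/C1 = 1.28% ÷ 60% × 3200 mL = 68.267 mL
manganese sulfate monohydrate: 0.144 mmol/L × 169 mg/mmol × 3.2 L = 77.875 mg
raffinose: 0.712% w/v = 7.12 g/L → 7.12 × 3.2 L = 22.784 g
HEPES buffer: dilute stock: 27.2 mM × 3200 mL ÷ 1000 mM = 87.040 mL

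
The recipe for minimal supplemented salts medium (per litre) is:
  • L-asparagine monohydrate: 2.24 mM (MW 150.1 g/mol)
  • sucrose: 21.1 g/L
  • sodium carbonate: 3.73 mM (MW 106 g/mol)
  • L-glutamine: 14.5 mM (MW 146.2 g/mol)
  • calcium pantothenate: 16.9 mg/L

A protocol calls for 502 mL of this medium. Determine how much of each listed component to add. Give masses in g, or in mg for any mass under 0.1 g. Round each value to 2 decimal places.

L-asparagine monohydrate 0.17 g; sucrose 10.59 g; sodium carbonate 0.20 g; L-glutamine 1.06 g; calcium pantothenate 8.48 mg

Scale factor relative to 1 L: 0.502.
L-asparagine monohydrate: 2.24 mmol/L × 150.1 g/mol × 0.502 L ÷ 1000 = 0.17 g
sucrose: 21.1 g/L × 0.502 L = 10.59 g
sodium carbonate: 3.73 mmol/L × 106 g/mol × 0.502 L ÷ 1000 = 0.20 g
L-glutamine: 14.5 mmol/L × 146.2 g/mol × 0.502 L ÷ 1000 = 1.06 g
calcium pantothenate: 16.9 mg/L × 0.502 L = 8.48 mg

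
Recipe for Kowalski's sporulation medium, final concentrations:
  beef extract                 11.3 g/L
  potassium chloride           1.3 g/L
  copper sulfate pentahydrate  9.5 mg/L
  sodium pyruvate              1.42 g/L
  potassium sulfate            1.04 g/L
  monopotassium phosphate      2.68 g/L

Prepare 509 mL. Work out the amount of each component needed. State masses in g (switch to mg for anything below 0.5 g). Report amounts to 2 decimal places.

beef extract 5.75 g; potassium chloride 0.66 g; copper sulfate pentahydrate 4.84 mg; sodium pyruvate 0.72 g; potassium sulfate 0.53 g; monopotassium phosphate 1.36 g

Working volume: 509 mL = 0.509 L.
beef extract: 11.3 g/L × 0.509 L = 5.75 g
potassium chloride: 1.3 g/L × 0.509 L = 0.66 g
copper sulfate pentahydrate: 9.5 mg/L × 0.509 L = 4.84 mg
sodium pyruvate: 1.42 g/L × 0.509 L = 0.72 g
potassium sulfate: 1.04 g/L × 0.509 L = 0.53 g
monopotassium phosphate: 2.68 g/L × 0.509 L = 1.36 g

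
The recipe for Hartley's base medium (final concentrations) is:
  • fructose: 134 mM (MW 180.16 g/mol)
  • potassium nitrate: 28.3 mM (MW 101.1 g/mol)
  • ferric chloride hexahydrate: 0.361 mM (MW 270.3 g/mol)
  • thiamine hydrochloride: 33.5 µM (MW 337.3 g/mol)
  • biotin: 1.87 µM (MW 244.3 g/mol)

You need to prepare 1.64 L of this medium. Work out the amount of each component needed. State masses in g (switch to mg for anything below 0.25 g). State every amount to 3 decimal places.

Scale factor relative to 1 L: 1.64.
fructose: 134 mmol/L × 180.16 g/mol × 1.64 L ÷ 1000 = 39.592 g
potassium nitrate: 28.3 mmol/L × 101.1 g/mol × 1.64 L ÷ 1000 = 4.692 g
ferric chloride hexahydrate: 0.361 mmol/L × 270.3 mg/mmol × 1.64 L = 160.028 mg
thiamine hydrochloride: 33.5 µmol/L × 337.3 g/mol × 1.64 L ÷ 1000 = 18.531 mg
biotin: 1.87 µmol/L × 244.3 g/mol × 1.64 L ÷ 1000 = 0.749 mg

fructose 39.592 g; potassium nitrate 4.692 g; ferric chloride hexahydrate 160.028 mg; thiamine hydrochloride 18.531 mg; biotin 0.749 mg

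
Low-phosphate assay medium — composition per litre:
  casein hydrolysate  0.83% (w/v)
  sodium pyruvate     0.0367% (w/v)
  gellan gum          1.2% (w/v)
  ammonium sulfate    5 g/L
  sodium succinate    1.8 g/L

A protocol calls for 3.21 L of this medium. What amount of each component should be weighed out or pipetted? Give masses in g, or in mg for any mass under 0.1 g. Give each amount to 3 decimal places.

Working volume: 3.21 L.
casein hydrolysate: 0.83% w/v = 8.3 g/L → 8.3 × 3.21 L = 26.643 g
sodium pyruvate: 0.0367 g per 100 mL × 3210 mL ÷ 100 = 1.178 g
gellan gum: 1.2 g per 100 mL × 3210 mL ÷ 100 = 38.520 g
ammonium sulfate: 5 g/L × 3.21 L = 16.050 g
sodium succinate: 1.8 g/L × 3.21 L = 5.778 g

casein hydrolysate 26.643 g; sodium pyruvate 1.178 g; gellan gum 38.520 g; ammonium sulfate 16.050 g; sodium succinate 5.778 g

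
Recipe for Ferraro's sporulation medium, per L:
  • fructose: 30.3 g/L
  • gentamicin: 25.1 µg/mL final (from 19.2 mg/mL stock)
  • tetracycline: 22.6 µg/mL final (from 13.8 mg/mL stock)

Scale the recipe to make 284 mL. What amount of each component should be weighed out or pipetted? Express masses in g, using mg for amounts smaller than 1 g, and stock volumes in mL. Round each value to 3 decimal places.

Working volume: 284 mL = 0.284 L.
fructose: 30.3 g/L × 0.284 L = 8.605 g
gentamicin: V = C2·V2/C1 = 25.1 µg/mL × 284 mL ÷ 19200 µg/mL = 0.371 mL
tetracycline: V = C2·V2/C1 = 22.6 µg/mL × 284 mL ÷ 13800 µg/mL = 0.465 mL

fructose 8.605 g; gentamicin 0.371 mL; tetracycline 0.465 mL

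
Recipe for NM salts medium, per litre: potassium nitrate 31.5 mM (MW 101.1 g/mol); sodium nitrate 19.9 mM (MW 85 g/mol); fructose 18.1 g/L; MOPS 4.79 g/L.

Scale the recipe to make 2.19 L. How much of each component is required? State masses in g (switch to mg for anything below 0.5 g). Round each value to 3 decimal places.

potassium nitrate 6.974 g; sodium nitrate 3.704 g; fructose 39.639 g; MOPS 10.490 g

Scale factor relative to 1 L: 2.19.
potassium nitrate: 31.5 mmol/L × 101.1 g/mol × 2.19 L ÷ 1000 = 6.974 g
sodium nitrate: 19.9 mmol/L × 85 g/mol × 2.19 L ÷ 1000 = 3.704 g
fructose: 18.1 g/L × 2.19 L = 39.639 g
MOPS: 4.79 g/L × 2.19 L = 10.490 g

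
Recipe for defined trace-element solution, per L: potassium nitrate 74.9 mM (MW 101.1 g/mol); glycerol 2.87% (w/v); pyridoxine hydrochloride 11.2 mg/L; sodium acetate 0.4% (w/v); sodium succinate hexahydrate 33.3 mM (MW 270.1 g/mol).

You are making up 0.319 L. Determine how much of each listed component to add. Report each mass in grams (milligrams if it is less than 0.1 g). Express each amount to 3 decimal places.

Working volume: 0.319 L.
potassium nitrate: 74.9 mmol/L × 101.1 g/mol × 0.319 L ÷ 1000 = 2.416 g
glycerol: 2.87 g per 100 mL × 319 mL ÷ 100 = 9.155 g
pyridoxine hydrochloride: 11.2 mg/L × 0.319 L = 3.573 mg
sodium acetate: 0.4% w/v = 4 g/L → 4 × 0.319 L = 1.276 g
sodium succinate hexahydrate: 33.3 mmol/L × 270.1 g/mol × 0.319 L ÷ 1000 = 2.869 g

potassium nitrate 2.416 g; glycerol 9.155 g; pyridoxine hydrochloride 3.573 mg; sodium acetate 1.276 g; sodium succinate hexahydrate 2.869 g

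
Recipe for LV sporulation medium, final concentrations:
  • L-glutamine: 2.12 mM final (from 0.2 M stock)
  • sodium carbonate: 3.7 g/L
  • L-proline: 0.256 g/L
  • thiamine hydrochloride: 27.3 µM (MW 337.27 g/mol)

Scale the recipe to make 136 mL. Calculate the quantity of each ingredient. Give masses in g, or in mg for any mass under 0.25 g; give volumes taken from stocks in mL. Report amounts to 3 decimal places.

Scale factor relative to 1 L: 0.136.
L-glutamine: dilute stock: 2.12 mM × 136 mL ÷ 200 mM = 1.442 mL
sodium carbonate: 3.7 g/L × 0.136 L = 0.503 g
L-proline: 0.256 g/L × 0.136 L = 0.034816 g = 34.816 mg
thiamine hydrochloride: 27.3 µmol/L × 337.27 g/mol × 0.136 L ÷ 1000 = 1.252 mg

L-glutamine 1.442 mL; sodium carbonate 0.503 g; L-proline 34.816 mg; thiamine hydrochloride 1.252 mg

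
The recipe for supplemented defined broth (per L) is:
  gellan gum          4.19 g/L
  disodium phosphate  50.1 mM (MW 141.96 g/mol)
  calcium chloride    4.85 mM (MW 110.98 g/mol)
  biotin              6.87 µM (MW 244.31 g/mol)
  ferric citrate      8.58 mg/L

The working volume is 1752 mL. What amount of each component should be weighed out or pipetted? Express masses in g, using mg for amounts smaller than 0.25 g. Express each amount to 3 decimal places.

Scale factor relative to 1 L: 1.752.
gellan gum: 4.19 g/L × 1.752 L = 7.341 g
disodium phosphate: 50.1 mmol/L × 141.96 g/mol × 1.752 L ÷ 1000 = 12.461 g
calcium chloride: 4.85 mmol/L × 110.98 g/mol × 1.752 L ÷ 1000 = 0.943 g
biotin: 6.87 µmol/L × 244.31 g/mol × 1.752 L ÷ 1000 = 2.941 mg
ferric citrate: 8.58 mg/L × 1.752 L = 15.032 mg

gellan gum 7.341 g; disodium phosphate 12.461 g; calcium chloride 0.943 g; biotin 2.941 mg; ferric citrate 15.032 mg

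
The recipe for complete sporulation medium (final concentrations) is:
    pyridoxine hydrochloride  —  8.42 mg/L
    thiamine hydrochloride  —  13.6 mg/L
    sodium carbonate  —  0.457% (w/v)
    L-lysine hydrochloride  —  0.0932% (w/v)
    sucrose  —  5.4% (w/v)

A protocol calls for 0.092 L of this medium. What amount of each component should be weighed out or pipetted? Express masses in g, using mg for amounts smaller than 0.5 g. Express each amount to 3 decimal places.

pyridoxine hydrochloride 0.775 mg; thiamine hydrochloride 1.251 mg; sodium carbonate 420.440 mg; L-lysine hydrochloride 85.744 mg; sucrose 4.968 g

Working volume: 0.092 L.
pyridoxine hydrochloride: 8.42 mg/L × 0.092 L = 0.775 mg
thiamine hydrochloride: 13.6 mg/L × 0.092 L = 1.251 mg
sodium carbonate: 0.457 g per 100 mL × 92 mL ÷ 100 = 0.42044 g = 420.440 mg
L-lysine hydrochloride: 0.0932 g per 100 mL × 92 mL ÷ 100 = 0.085744 g = 85.744 mg
sucrose: 5.4% w/v = 54 g/L → 54 × 0.092 L = 4.968 g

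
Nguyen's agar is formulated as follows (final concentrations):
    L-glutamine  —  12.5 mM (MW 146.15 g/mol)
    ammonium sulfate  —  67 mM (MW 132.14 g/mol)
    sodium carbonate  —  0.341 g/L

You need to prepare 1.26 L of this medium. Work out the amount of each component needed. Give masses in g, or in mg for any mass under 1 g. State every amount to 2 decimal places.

Scale factor relative to 1 L: 1.26.
L-glutamine: 12.5 mmol/L × 146.15 g/mol × 1.26 L ÷ 1000 = 2.30 g
ammonium sulfate: 67 mmol/L × 132.14 g/mol × 1.26 L ÷ 1000 = 11.16 g
sodium carbonate: 0.341 g/L × 1.26 L = 0.42966 g = 429.66 mg

L-glutamine 2.30 g; ammonium sulfate 11.16 g; sodium carbonate 429.66 mg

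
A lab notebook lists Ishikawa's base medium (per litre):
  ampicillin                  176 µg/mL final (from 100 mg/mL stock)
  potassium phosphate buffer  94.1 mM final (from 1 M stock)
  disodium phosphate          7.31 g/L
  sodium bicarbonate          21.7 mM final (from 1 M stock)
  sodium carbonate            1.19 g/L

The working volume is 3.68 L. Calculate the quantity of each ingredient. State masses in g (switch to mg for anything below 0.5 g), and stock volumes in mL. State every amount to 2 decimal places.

Scale factor relative to 1 L: 3.68.
ampicillin: V = C2·V2/C1 = 176 µg/mL × 3680 mL ÷ 100000 µg/mL = 6.48 mL
potassium phosphate buffer: V = C2·V2/C1 = 94.1 mM × 3680 mL ÷ 1000 mM = 346.29 mL
disodium phosphate: 7.31 g/L × 3.68 L = 26.90 g
sodium bicarbonate: dilute stock: 21.7 mM × 3680 mL ÷ 1000 mM = 79.86 mL
sodium carbonate: 1.19 g/L × 3.68 L = 4.38 g

ampicillin 6.48 mL; potassium phosphate buffer 346.29 mL; disodium phosphate 26.90 g; sodium bicarbonate 79.86 mL; sodium carbonate 4.38 g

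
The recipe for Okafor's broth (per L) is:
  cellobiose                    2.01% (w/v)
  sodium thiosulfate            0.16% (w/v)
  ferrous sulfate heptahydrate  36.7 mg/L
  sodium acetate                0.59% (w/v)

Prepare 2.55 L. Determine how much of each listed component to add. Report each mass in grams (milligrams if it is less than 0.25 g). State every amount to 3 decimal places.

Working volume: 2.55 L.
cellobiose: 2.01 g per 100 mL × 2550 mL ÷ 100 = 51.255 g
sodium thiosulfate: 0.16 g per 100 mL × 2550 mL ÷ 100 = 4.080 g
ferrous sulfate heptahydrate: 36.7 mg/L × 2.55 L = 93.585 mg
sodium acetate: 0.59% w/v = 5.9 g/L → 5.9 × 2.55 L = 15.045 g

cellobiose 51.255 g; sodium thiosulfate 4.080 g; ferrous sulfate heptahydrate 93.585 mg; sodium acetate 15.045 g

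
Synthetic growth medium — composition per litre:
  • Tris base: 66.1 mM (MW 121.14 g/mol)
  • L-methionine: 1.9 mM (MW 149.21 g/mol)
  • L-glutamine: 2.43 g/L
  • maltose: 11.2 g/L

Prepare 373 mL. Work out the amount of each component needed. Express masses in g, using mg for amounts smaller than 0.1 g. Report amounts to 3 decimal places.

Tris base 2.987 g; L-methionine 0.106 g; L-glutamine 0.906 g; maltose 4.178 g

Target volume = 373 mL = 0.373 L.
Tris base: 66.1 mmol/L × 121.14 g/mol × 0.373 L ÷ 1000 = 2.987 g
L-methionine: 1.9 mmol/L × 149.21 g/mol × 0.373 L ÷ 1000 = 0.106 g
L-glutamine: 2.43 g/L × 0.373 L = 0.906 g
maltose: 11.2 g/L × 0.373 L = 4.178 g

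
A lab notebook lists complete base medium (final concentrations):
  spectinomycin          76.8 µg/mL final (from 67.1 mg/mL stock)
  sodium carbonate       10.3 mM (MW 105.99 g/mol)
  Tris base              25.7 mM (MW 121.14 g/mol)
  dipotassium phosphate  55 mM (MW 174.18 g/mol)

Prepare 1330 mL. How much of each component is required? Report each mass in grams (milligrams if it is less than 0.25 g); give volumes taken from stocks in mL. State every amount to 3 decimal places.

spectinomycin 1.522 mL; sodium carbonate 1.452 g; Tris base 4.141 g; dipotassium phosphate 12.741 g

Target volume = 1330 mL = 1.33 L.
spectinomycin: V = C2·V2/C1 = 76.8 µg/mL × 1330 mL ÷ 67100 µg/mL = 1.522 mL
sodium carbonate: 10.3 mmol/L × 105.99 g/mol × 1.33 L ÷ 1000 = 1.452 g
Tris base: 25.7 mmol/L × 121.14 g/mol × 1.33 L ÷ 1000 = 4.141 g
dipotassium phosphate: 55 mmol/L × 174.18 g/mol × 1.33 L ÷ 1000 = 12.741 g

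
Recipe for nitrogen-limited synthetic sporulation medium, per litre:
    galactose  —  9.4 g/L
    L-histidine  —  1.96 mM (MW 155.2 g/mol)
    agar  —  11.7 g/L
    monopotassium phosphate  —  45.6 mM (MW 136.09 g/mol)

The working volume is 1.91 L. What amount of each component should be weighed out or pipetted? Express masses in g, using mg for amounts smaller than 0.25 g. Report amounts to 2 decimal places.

Scale factor relative to 1 L: 1.91.
galactose: 9.4 g/L × 1.91 L = 17.95 g
L-histidine: 1.96 mmol/L × 155.2 g/mol × 1.91 L ÷ 1000 = 0.58 g
agar: 11.7 g/L × 1.91 L = 22.35 g
monopotassium phosphate: 45.6 mmol/L × 136.09 g/mol × 1.91 L ÷ 1000 = 11.85 g

galactose 17.95 g; L-histidine 0.58 g; agar 22.35 g; monopotassium phosphate 11.85 g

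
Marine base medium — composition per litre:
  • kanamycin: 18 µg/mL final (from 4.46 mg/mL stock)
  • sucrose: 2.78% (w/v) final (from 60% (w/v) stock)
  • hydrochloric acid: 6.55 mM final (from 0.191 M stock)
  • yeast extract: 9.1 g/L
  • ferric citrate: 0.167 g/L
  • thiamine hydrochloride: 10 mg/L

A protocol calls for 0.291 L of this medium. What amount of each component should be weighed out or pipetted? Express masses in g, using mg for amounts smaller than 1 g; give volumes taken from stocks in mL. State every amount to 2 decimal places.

kanamycin 1.17 mL; sucrose 13.48 mL; hydrochloric acid 9.98 mL; yeast extract 2.65 g; ferric citrate 48.60 mg; thiamine hydrochloride 2.91 mg

Working volume: 0.291 L.
kanamycin: C1V1 = C2V2 → 18 µg/mL × 291 mL ÷ 4460 µg/mL = 1.17 mL
sucrose: V = C2·V2/C1 = 2.78% ÷ 60% × 291 mL = 13.48 mL
hydrochloric acid: C1V1 = C2V2 → 6.55 mM × 291 mL ÷ 191 mM = 9.98 mL
yeast extract: 9.1 g/L × 0.291 L = 2.65 g
ferric citrate: 0.167 g/L × 0.291 L = 0.048597 g = 48.60 mg
thiamine hydrochloride: 10 mg/L × 0.291 L = 2.91 mg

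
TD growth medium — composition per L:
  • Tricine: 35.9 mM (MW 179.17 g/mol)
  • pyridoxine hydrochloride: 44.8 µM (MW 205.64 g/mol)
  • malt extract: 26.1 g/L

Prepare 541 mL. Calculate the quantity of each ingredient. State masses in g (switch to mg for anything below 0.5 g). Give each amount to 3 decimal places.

Tricine 3.480 g; pyridoxine hydrochloride 4.984 mg; malt extract 14.120 g

Scale factor relative to 1 L: 0.541.
Tricine: 35.9 mmol/L × 179.17 g/mol × 0.541 L ÷ 1000 = 3.480 g
pyridoxine hydrochloride: 44.8 µmol/L × 205.64 g/mol × 0.541 L ÷ 1000 = 4.984 mg
malt extract: 26.1 g/L × 0.541 L = 14.120 g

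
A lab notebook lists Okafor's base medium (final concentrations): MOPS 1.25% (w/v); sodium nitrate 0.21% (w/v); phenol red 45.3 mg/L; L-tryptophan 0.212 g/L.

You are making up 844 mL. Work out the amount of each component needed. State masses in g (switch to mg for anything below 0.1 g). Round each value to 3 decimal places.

Target volume = 844 mL = 0.844 L.
MOPS: 1.25 g per 100 mL × 844 mL ÷ 100 = 10.550 g
sodium nitrate: 0.21% w/v = 2.1 g/L → 2.1 × 0.844 L = 1.772 g
phenol red: 45.3 mg/L × 0.844 L = 38.233 mg
L-tryptophan: 0.212 g/L × 0.844 L = 0.179 g

MOPS 10.550 g; sodium nitrate 1.772 g; phenol red 38.233 mg; L-tryptophan 0.179 g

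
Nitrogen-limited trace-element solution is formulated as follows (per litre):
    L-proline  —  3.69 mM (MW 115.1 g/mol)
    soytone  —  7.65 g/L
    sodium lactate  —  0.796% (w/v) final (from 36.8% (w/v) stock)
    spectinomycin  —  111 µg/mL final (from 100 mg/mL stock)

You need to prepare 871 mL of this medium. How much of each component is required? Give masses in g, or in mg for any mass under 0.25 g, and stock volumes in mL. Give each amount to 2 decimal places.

L-proline 0.37 g; soytone 6.66 g; sodium lactate 18.84 mL; spectinomycin 0.97 mL

Target volume = 871 mL = 0.871 L.
L-proline: 3.69 mmol/L × 115.1 g/mol × 0.871 L ÷ 1000 = 0.37 g
soytone: 7.65 g/L × 0.871 L = 6.66 g
sodium lactate: V = C2·V2/C1 = 0.796% ÷ 36.8% × 871 mL = 18.84 mL
spectinomycin: dilute stock: 111 µg/mL × 871 mL ÷ 100000 µg/mL = 0.97 mL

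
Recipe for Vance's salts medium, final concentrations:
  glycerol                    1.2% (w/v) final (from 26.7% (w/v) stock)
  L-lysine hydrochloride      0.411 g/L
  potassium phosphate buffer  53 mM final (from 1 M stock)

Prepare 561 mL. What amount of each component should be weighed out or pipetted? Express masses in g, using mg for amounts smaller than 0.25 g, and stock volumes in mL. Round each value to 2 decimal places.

Scale factor relative to 1 L: 0.561.
glycerol: V = C2·V2/C1 = 1.2% ÷ 26.7% × 561 mL = 25.21 mL
L-lysine hydrochloride: 0.411 g/L × 0.561 L = 0.230571 g = 230.57 mg
potassium phosphate buffer: V = C2·V2/C1 = 53 mM × 561 mL ÷ 1000 mM = 29.73 mL

glycerol 25.21 mL; L-lysine hydrochloride 230.57 mg; potassium phosphate buffer 29.73 mL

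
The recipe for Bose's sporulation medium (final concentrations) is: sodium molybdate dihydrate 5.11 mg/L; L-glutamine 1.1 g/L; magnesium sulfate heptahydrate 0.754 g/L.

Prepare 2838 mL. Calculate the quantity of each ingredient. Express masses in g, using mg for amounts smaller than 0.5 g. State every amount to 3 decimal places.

sodium molybdate dihydrate 14.502 mg; L-glutamine 3.122 g; magnesium sulfate heptahydrate 2.140 g

Scale factor relative to 1 L: 2.838.
sodium molybdate dihydrate: 5.11 mg/L × 2.838 L = 14.502 mg
L-glutamine: 1.1 g/L × 2.838 L = 3.122 g
magnesium sulfate heptahydrate: 0.754 g/L × 2.838 L = 2.140 g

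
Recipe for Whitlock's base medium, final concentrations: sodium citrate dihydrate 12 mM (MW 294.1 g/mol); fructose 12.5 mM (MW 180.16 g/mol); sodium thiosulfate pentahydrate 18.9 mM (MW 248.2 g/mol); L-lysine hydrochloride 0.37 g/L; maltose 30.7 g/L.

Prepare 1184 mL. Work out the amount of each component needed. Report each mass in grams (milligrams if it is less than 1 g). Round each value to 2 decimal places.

Scale factor relative to 1 L: 1.184.
sodium citrate dihydrate: 12 mmol/L × 294.1 g/mol × 1.184 L ÷ 1000 = 4.18 g
fructose: 12.5 mmol/L × 180.16 g/mol × 1.184 L ÷ 1000 = 2.67 g
sodium thiosulfate pentahydrate: 18.9 mmol/L × 248.2 g/mol × 1.184 L ÷ 1000 = 5.55 g
L-lysine hydrochloride: 0.37 g/L × 1.184 L = 0.43808 g = 438.08 mg
maltose: 30.7 g/L × 1.184 L = 36.35 g

sodium citrate dihydrate 4.18 g; fructose 2.67 g; sodium thiosulfate pentahydrate 5.55 g; L-lysine hydrochloride 438.08 mg; maltose 36.35 g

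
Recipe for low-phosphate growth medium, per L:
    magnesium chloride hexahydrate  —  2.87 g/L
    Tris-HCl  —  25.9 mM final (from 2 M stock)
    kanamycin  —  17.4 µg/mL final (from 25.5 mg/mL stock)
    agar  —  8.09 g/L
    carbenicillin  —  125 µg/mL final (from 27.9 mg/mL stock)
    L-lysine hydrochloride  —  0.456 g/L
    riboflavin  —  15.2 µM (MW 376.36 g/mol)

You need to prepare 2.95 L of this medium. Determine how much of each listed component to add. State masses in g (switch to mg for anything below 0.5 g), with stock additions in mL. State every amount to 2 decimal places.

magnesium chloride hexahydrate 8.47 g; Tris-HCl 38.20 mL; kanamycin 2.01 mL; agar 23.87 g; carbenicillin 13.22 mL; L-lysine hydrochloride 1.35 g; riboflavin 16.88 mg

Working volume: 2.95 L.
magnesium chloride hexahydrate: 2.87 g/L × 2.95 L = 8.47 g
Tris-HCl: C1V1 = C2V2 → 25.9 mM × 2950 mL ÷ 2000 mM = 38.20 mL
kanamycin: C1V1 = C2V2 → 17.4 µg/mL × 2950 mL ÷ 25500 µg/mL = 2.01 mL
agar: 8.09 g/L × 2.95 L = 23.87 g
carbenicillin: C1V1 = C2V2 → 125 µg/mL × 2950 mL ÷ 27900 µg/mL = 13.22 mL
L-lysine hydrochloride: 0.456 g/L × 2.95 L = 1.35 g
riboflavin: 15.2 µmol/L × 376.36 g/mol × 2.95 L ÷ 1000 = 16.88 mg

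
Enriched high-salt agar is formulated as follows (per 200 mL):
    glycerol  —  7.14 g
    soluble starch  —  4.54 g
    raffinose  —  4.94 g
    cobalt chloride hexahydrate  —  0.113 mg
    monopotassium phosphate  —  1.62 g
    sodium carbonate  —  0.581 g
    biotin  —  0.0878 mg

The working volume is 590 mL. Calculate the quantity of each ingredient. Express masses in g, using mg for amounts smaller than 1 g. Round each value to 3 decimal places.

glycerol 21.063 g; soluble starch 13.393 g; raffinose 14.573 g; cobalt chloride hexahydrate 0.333 mg; monopotassium phosphate 4.779 g; sodium carbonate 1.714 g; biotin 0.259 mg

Scale factor = 590 mL / 200 mL = 2.95.
glycerol: 7.14 g × (590 mL / 200 mL) = 21.063 g
soluble starch: 4.54 g × (590 mL / 200 mL) = 13.393 g
raffinose: 4.94 g × (590 mL / 200 mL) = 14.573 g
cobalt chloride hexahydrate: 0.113 mg × (590 mL / 200 mL) = 0.333 mg
monopotassium phosphate: 1.62 g × (590 mL / 200 mL) = 4.779 g
sodium carbonate: 0.581 g × (590 mL / 200 mL) = 1.714 g
biotin: 0.0878 mg × (590 mL / 200 mL) = 0.259 mg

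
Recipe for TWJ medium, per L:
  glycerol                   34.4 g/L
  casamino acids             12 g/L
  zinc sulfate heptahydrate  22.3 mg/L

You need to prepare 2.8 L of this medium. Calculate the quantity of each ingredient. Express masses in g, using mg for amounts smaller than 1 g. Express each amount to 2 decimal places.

glycerol 96.32 g; casamino acids 33.60 g; zinc sulfate heptahydrate 62.44 mg

Working volume: 2.8 L.
glycerol: 34.4 g/L × 2.8 L = 96.32 g
casamino acids: 12 g/L × 2.8 L = 33.60 g
zinc sulfate heptahydrate: 22.3 mg/L × 2.8 L = 62.44 mg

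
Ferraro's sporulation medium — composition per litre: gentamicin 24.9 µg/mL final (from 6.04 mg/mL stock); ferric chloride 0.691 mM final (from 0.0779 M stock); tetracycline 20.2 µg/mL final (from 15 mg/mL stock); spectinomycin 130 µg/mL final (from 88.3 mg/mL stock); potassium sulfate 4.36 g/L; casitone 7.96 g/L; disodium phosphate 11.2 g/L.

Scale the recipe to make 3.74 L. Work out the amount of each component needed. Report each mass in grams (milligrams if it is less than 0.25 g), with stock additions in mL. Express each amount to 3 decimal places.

Scale factor relative to 1 L: 3.74.
gentamicin: V = C2·V2/C1 = 24.9 µg/mL × 3740 mL ÷ 6040 µg/mL = 15.418 mL
ferric chloride: dilute stock: 0.691 mM × 3740 mL ÷ 77.9 mM = 33.175 mL
tetracycline: dilute stock: 20.2 µg/mL × 3740 mL ÷ 15000 µg/mL = 5.037 mL
spectinomycin: dilute stock: 130 µg/mL × 3740 mL ÷ 88300 µg/mL = 5.506 mL
potassium sulfate: 4.36 g/L × 3.74 L = 16.306 g
casitone: 7.96 g/L × 3.74 L = 29.770 g
disodium phosphate: 11.2 g/L × 3.74 L = 41.888 g

gentamicin 15.418 mL; ferric chloride 33.175 mL; tetracycline 5.037 mL; spectinomycin 5.506 mL; potassium sulfate 16.306 g; casitone 29.770 g; disodium phosphate 41.888 g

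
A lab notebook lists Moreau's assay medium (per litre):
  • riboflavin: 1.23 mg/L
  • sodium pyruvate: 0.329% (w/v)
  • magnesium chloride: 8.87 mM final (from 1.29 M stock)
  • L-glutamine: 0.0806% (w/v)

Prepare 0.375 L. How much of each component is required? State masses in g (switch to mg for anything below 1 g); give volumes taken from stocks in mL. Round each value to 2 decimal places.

Working volume: 0.375 L.
riboflavin: 1.23 mg/L × 0.375 L = 0.46 mg
sodium pyruvate: 0.329 g per 100 mL × 375 mL ÷ 100 = 1.23 g
magnesium chloride: C1V1 = C2V2 → 8.87 mM × 375 mL ÷ 1290 mM = 2.58 mL
L-glutamine: 0.0806% w/v = 0.806 g/L → 0.806 × 0.375 L = 0.30225 g = 302.25 mg

riboflavin 0.46 mg; sodium pyruvate 1.23 g; magnesium chloride 2.58 mL; L-glutamine 302.25 mg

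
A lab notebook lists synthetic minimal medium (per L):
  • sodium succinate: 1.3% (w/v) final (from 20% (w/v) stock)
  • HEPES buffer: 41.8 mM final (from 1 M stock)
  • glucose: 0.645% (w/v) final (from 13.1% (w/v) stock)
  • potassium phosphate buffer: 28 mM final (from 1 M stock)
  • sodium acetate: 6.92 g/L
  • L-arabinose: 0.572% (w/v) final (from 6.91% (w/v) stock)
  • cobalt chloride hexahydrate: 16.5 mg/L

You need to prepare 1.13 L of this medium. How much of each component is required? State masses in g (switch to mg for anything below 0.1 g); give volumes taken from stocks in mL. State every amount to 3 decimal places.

Scale factor relative to 1 L: 1.13.
sodium succinate: C1V1 = C2V2 → 1.3% ÷ 20% × 1130 mL = 73.450 mL
HEPES buffer: dilute stock: 41.8 mM × 1130 mL ÷ 1000 mM = 47.234 mL
glucose: dilute stock: 0.645% ÷ 13.1% × 1130 mL = 55.637 mL
potassium phosphate buffer: dilute stock: 28 mM × 1130 mL ÷ 1000 mM = 31.640 mL
sodium acetate: 6.92 g/L × 1.13 L = 7.820 g
L-arabinose: dilute stock: 0.572% ÷ 6.91% × 1130 mL = 93.540 mL
cobalt chloride hexahydrate: 16.5 mg/L × 1.13 L = 18.645 mg

sodium succinate 73.450 mL; HEPES buffer 47.234 mL; glucose 55.637 mL; potassium phosphate buffer 31.640 mL; sodium acetate 7.820 g; L-arabinose 93.540 mL; cobalt chloride hexahydrate 18.645 mg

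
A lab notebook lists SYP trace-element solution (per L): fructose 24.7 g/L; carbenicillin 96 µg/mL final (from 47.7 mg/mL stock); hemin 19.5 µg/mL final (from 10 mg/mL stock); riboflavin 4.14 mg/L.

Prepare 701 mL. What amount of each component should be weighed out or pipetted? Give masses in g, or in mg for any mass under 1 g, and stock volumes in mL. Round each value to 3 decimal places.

Target volume = 701 mL = 0.701 L.
fructose: 24.7 g/L × 0.701 L = 17.315 g
carbenicillin: V = C2·V2/C1 = 96 µg/mL × 701 mL ÷ 47700 µg/mL = 1.411 mL
hemin: C1V1 = C2V2 → 19.5 µg/mL × 701 mL ÷ 10000 µg/mL = 1.367 mL
riboflavin: 4.14 mg/L × 0.701 L = 2.902 mg

fructose 17.315 g; carbenicillin 1.411 mL; hemin 1.367 mL; riboflavin 2.902 mg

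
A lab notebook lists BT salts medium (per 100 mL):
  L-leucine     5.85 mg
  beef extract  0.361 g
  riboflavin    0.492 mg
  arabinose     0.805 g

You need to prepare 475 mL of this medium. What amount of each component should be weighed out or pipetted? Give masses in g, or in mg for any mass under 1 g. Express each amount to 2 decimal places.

Ratio of target to recipe volume: 475 / 100 = 4.75.
L-leucine: 5.85 mg × (475 mL / 100 mL) = 27.79 mg
beef extract: 0.361 g × (475 mL / 100 mL) = 1.71 g
riboflavin: 0.492 mg × (475 mL / 100 mL) = 2.34 mg
arabinose: 0.805 g × (475 mL / 100 mL) = 3.82 g

L-leucine 27.79 mg; beef extract 1.71 g; riboflavin 2.34 mg; arabinose 3.82 g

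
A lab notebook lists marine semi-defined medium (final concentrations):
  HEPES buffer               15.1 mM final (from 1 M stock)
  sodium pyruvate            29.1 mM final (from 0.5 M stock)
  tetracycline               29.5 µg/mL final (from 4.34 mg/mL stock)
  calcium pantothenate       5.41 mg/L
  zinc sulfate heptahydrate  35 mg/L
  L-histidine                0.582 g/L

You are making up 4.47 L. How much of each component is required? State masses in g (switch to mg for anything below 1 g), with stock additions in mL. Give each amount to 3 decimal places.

Working volume: 4.47 L.
HEPES buffer: dilute stock: 15.1 mM × 4470 mL ÷ 1000 mM = 67.497 mL
sodium pyruvate: C1V1 = C2V2 → 29.1 mM × 4470 mL ÷ 500 mM = 260.154 mL
tetracycline: V = C2·V2/C1 = 29.5 µg/mL × 4470 mL ÷ 4340 µg/mL = 30.384 mL
calcium pantothenate: 5.41 mg/L × 4.47 L = 24.183 mg
zinc sulfate heptahydrate: 35 mg/L × 4.47 L = 156.450 mg
L-histidine: 0.582 g/L × 4.47 L = 2.602 g

HEPES buffer 67.497 mL; sodium pyruvate 260.154 mL; tetracycline 30.384 mL; calcium pantothenate 24.183 mg; zinc sulfate heptahydrate 156.450 mg; L-histidine 2.602 g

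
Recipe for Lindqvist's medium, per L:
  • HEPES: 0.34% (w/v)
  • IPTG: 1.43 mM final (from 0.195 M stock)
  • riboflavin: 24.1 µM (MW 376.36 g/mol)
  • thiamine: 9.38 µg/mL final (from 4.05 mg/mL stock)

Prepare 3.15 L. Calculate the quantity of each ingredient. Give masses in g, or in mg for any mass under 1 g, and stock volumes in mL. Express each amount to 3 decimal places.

Scale factor relative to 1 L: 3.15.
HEPES: 0.34% w/v = 3.4 g/L → 3.4 × 3.15 L = 10.710 g
IPTG: C1V1 = C2V2 → 1.43 mM × 3150 mL ÷ 195 mM = 23.100 mL
riboflavin: 24.1 µmol/L × 376.36 g/mol × 3.15 L ÷ 1000 = 28.571 mg
thiamine: V = C2·V2/C1 = 9.38 µg/mL × 3150 mL ÷ 4050 µg/mL = 7.296 mL

HEPES 10.710 g; IPTG 23.100 mL; riboflavin 28.571 mg; thiamine 7.296 mL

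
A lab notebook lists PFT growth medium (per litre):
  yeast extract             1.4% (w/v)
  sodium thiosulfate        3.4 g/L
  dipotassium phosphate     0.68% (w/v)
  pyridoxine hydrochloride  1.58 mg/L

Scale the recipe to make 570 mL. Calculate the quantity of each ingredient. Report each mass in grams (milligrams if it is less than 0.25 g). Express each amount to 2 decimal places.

yeast extract 7.98 g; sodium thiosulfate 1.94 g; dipotassium phosphate 3.88 g; pyridoxine hydrochloride 0.90 mg

Target volume = 570 mL = 0.57 L.
yeast extract: 1.4% w/v = 14 g/L → 14 × 0.57 L = 7.98 g
sodium thiosulfate: 3.4 g/L × 0.57 L = 1.94 g
dipotassium phosphate: 0.68% w/v = 6.8 g/L → 6.8 × 0.57 L = 3.88 g
pyridoxine hydrochloride: 1.58 mg/L × 0.57 L = 0.90 mg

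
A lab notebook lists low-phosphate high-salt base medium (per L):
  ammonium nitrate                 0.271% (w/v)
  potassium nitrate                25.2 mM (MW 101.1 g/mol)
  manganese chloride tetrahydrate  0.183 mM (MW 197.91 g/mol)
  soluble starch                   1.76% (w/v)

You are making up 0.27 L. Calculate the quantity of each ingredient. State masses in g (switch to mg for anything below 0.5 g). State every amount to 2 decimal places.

ammonium nitrate 0.73 g; potassium nitrate 0.69 g; manganese chloride tetrahydrate 9.78 mg; soluble starch 4.75 g

Working volume: 0.27 L.
ammonium nitrate: 0.271 g per 100 mL × 270 mL ÷ 100 = 0.73 g
potassium nitrate: 25.2 mmol/L × 101.1 g/mol × 0.27 L ÷ 1000 = 0.69 g
manganese chloride tetrahydrate: 0.183 mmol/L × 197.91 mg/mmol × 0.27 L = 9.78 mg
soluble starch: 1.76 g per 100 mL × 270 mL ÷ 100 = 4.75 g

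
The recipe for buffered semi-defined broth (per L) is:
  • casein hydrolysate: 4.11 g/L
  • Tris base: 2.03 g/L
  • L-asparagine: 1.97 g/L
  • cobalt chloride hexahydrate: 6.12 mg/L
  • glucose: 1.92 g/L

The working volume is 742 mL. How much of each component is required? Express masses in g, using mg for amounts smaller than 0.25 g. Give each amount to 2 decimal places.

Scale factor relative to 1 L: 0.742.
casein hydrolysate: 4.11 g/L × 0.742 L = 3.05 g
Tris base: 2.03 g/L × 0.742 L = 1.51 g
L-asparagine: 1.97 g/L × 0.742 L = 1.46 g
cobalt chloride hexahydrate: 6.12 mg/L × 0.742 L = 4.54 mg
glucose: 1.92 g/L × 0.742 L = 1.42 g

casein hydrolysate 3.05 g; Tris base 1.51 g; L-asparagine 1.46 g; cobalt chloride hexahydrate 4.54 mg; glucose 1.42 g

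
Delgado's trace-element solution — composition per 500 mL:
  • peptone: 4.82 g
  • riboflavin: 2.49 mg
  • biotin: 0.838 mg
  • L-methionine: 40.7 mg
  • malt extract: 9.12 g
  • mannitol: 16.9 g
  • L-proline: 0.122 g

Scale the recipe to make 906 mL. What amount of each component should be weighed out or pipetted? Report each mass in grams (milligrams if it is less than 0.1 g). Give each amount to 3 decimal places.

peptone 8.734 g; riboflavin 4.512 mg; biotin 1.518 mg; L-methionine 73.748 mg; malt extract 16.525 g; mannitol 30.623 g; L-proline 0.221 g

Ratio of target to recipe volume: 906 / 500 = 1.812.
peptone: 4.82 g × (906 mL / 500 mL) = 8.734 g
riboflavin: 2.49 mg × (906 mL / 500 mL) = 4.512 mg
biotin: 0.838 mg × (906 mL / 500 mL) = 1.518 mg
L-methionine: 40.7 mg × (906 mL / 500 mL) = 73.748 mg
malt extract: 9.12 g × (906 mL / 500 mL) = 16.525 g
mannitol: 16.9 g × (906 mL / 500 mL) = 30.623 g
L-proline: 0.122 g × (906 mL / 500 mL) = 0.221 g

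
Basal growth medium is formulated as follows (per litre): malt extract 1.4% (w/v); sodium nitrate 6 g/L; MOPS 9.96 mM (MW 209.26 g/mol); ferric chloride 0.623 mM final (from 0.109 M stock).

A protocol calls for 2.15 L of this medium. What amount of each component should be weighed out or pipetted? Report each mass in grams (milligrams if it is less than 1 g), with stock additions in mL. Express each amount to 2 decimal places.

Working volume: 2.15 L.
malt extract: 1.4% w/v = 14 g/L → 14 × 2.15 L = 30.10 g
sodium nitrate: 6 g/L × 2.15 L = 12.90 g
MOPS: 9.96 mmol/L × 209.26 g/mol × 2.15 L ÷ 1000 = 4.48 g
ferric chloride: C1V1 = C2V2 → 0.623 mM × 2150 mL ÷ 109 mM = 12.29 mL

malt extract 30.10 g; sodium nitrate 12.90 g; MOPS 4.48 g; ferric chloride 12.29 mL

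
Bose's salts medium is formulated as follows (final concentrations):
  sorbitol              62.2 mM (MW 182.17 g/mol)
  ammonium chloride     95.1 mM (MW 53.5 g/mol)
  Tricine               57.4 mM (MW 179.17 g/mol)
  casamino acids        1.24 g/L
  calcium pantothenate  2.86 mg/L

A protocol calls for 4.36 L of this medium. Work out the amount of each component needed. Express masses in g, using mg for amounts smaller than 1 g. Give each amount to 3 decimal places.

sorbitol 49.403 g; ammonium chloride 22.183 g; Tricine 44.840 g; casamino acids 5.406 g; calcium pantothenate 12.470 mg

Scale factor relative to 1 L: 4.36.
sorbitol: 62.2 mmol/L × 182.17 g/mol × 4.36 L ÷ 1000 = 49.403 g
ammonium chloride: 95.1 mmol/L × 53.5 g/mol × 4.36 L ÷ 1000 = 22.183 g
Tricine: 57.4 mmol/L × 179.17 g/mol × 4.36 L ÷ 1000 = 44.840 g
casamino acids: 1.24 g/L × 4.36 L = 5.406 g
calcium pantothenate: 2.86 mg/L × 4.36 L = 12.470 mg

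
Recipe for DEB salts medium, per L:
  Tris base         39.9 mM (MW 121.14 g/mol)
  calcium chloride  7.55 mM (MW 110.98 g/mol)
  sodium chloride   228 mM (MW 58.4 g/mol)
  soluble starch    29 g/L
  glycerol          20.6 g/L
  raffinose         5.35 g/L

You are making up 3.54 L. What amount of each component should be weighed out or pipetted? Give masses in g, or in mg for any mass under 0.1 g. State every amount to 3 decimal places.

Scale factor relative to 1 L: 3.54.
Tris base: 39.9 mmol/L × 121.14 g/mol × 3.54 L ÷ 1000 = 17.111 g
calcium chloride: 7.55 mmol/L × 110.98 g/mol × 3.54 L ÷ 1000 = 2.966 g
sodium chloride: 228 mmol/L × 58.4 g/mol × 3.54 L ÷ 1000 = 47.136 g
soluble starch: 29 g/L × 3.54 L = 102.660 g
glycerol: 20.6 g/L × 3.54 L = 72.924 g
raffinose: 5.35 g/L × 3.54 L = 18.939 g

Tris base 17.111 g; calcium chloride 2.966 g; sodium chloride 47.136 g; soluble starch 102.660 g; glycerol 72.924 g; raffinose 18.939 g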